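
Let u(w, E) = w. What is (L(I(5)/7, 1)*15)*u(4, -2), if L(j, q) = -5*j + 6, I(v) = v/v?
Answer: 2220/7 ≈ 317.14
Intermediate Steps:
I(v) = 1
L(j, q) = 6 - 5*j
(L(I(5)/7, 1)*15)*u(4, -2) = ((6 - 5/7)*15)*4 = ((37/7)*15)*4 = (555/7)*4 = 2220/7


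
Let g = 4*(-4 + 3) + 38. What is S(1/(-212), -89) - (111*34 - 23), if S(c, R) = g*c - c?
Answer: -795245/212 ≈ -3751.2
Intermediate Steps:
g = 34 (g = 4*(-1) + 38 = -4 + 38 = 34)
S(c, R) = 33*c (S(c, R) = 34*c - c = 33*c)
S(1/(-212), -89) - (111*34 - 23) = 33/(-212) - (111*34 - 23) = 33*(-1/212) - (3774 - 23) = -33/212 - 1*3751 = -33/212 - 3751 = -795245/212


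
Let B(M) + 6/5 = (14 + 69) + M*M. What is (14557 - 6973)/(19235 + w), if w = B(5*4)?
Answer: 4740/12323 ≈ 0.38465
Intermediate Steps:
B(M) = 409/5 + M² (B(M) = -6/5 + ((14 + 69) + M*M) = -6/5 + (83 + M²) = 409/5 + M²)
w = 2409/5 (w = 409/5 + (5*4)² = 409/5 + 20² = 409/5 + 400 = 2409/5 ≈ 481.80)
(14557 - 6973)/(19235 + w) = (14557 - 6973)/(19235 + 2409/5) = 7584/(98584/5) = 7584*(5/98584) = 4740/12323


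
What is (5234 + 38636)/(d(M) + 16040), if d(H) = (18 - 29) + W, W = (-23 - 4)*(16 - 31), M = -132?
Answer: 21935/8217 ≈ 2.6695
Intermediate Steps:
W = 405 (W = -27*(-15) = 405)
d(H) = 394 (d(H) = (18 - 29) + 405 = -11 + 405 = 394)
(5234 + 38636)/(d(M) + 16040) = (5234 + 38636)/(394 + 16040) = 43870/16434 = 43870*(1/16434) = 21935/8217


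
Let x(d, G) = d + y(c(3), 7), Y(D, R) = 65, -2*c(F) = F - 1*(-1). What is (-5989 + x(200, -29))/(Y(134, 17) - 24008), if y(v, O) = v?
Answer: 5791/23943 ≈ 0.24187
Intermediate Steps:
c(F) = -½ - F/2 (c(F) = -(F - 1*(-1))/2 = -(F + 1)/2 = -(1 + F)/2 = -½ - F/2)
x(d, G) = -2 + d (x(d, G) = d + (-½ - ½*3) = d + (-½ - 3/2) = d - 2 = -2 + d)
(-5989 + x(200, -29))/(Y(134, 17) - 24008) = (-5989 + (-2 + 200))/(65 - 24008) = (-5989 + 198)/(-23943) = -5791*(-1/23943) = 5791/23943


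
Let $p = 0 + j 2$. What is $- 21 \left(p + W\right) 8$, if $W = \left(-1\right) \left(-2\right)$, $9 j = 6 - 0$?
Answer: $-560$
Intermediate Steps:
$j = \frac{2}{3}$ ($j = \frac{6 - 0}{9} = \frac{6 + 0}{9} = \frac{1}{9} \cdot 6 = \frac{2}{3} \approx 0.66667$)
$p = \frac{4}{3}$ ($p = 0 + \frac{2}{3} \cdot 2 = 0 + \frac{4}{3} = \frac{4}{3} \approx 1.3333$)
$W = 2$
$- 21 \left(p + W\right) 8 = - 21 \left(\frac{4}{3} + 2\right) 8 = \left(-21\right) \frac{10}{3} \cdot 8 = \left(-70\right) 8 = -560$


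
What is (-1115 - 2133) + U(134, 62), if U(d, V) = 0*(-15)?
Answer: -3248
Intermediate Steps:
U(d, V) = 0
(-1115 - 2133) + U(134, 62) = (-1115 - 2133) + 0 = -3248 + 0 = -3248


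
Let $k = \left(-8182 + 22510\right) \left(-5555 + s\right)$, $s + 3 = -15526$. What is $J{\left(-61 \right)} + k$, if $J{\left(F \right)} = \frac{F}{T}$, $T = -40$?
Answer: $- \frac{12083662019}{40} \approx -3.0209 \cdot 10^{8}$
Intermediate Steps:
$s = -15529$ ($s = -3 - 15526 = -15529$)
$k = -302091552$ ($k = \left(-8182 + 22510\right) \left(-5555 - 15529\right) = 14328 \left(-21084\right) = -302091552$)
$J{\left(F \right)} = - \frac{F}{40}$ ($J{\left(F \right)} = \frac{F}{-40} = F \left(- \frac{1}{40}\right) = - \frac{F}{40}$)
$J{\left(-61 \right)} + k = \left(- \frac{1}{40}\right) \left(-61\right) - 302091552 = \frac{61}{40} - 302091552 = - \frac{12083662019}{40}$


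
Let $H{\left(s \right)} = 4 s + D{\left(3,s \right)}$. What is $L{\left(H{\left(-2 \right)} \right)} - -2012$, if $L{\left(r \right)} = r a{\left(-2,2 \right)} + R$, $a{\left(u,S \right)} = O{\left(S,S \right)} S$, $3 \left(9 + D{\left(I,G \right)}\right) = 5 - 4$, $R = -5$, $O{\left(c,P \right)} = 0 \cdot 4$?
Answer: $2007$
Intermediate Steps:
$O{\left(c,P \right)} = 0$
$D{\left(I,G \right)} = - \frac{26}{3}$ ($D{\left(I,G \right)} = -9 + \frac{5 - 4}{3} = -9 + \frac{1}{3} \cdot 1 = -9 + \frac{1}{3} = - \frac{26}{3}$)
$H{\left(s \right)} = - \frac{26}{3} + 4 s$ ($H{\left(s \right)} = 4 s - \frac{26}{3} = - \frac{26}{3} + 4 s$)
$a{\left(u,S \right)} = 0$ ($a{\left(u,S \right)} = 0 S = 0$)
$L{\left(r \right)} = -5$ ($L{\left(r \right)} = r 0 - 5 = 0 - 5 = -5$)
$L{\left(H{\left(-2 \right)} \right)} - -2012 = -5 - -2012 = -5 + 2012 = 2007$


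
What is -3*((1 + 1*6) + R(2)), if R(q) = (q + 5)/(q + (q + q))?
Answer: -49/2 ≈ -24.500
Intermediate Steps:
R(q) = (5 + q)/(3*q) (R(q) = (5 + q)/(q + 2*q) = (5 + q)/((3*q)) = (5 + q)*(1/(3*q)) = (5 + q)/(3*q))
-3*((1 + 1*6) + R(2)) = -3*((1 + 1*6) + (⅓)*(5 + 2)/2) = -3*((1 + 6) + (⅓)*(½)*7) = -3*(7 + 7/6) = -3*49/6 = -49/2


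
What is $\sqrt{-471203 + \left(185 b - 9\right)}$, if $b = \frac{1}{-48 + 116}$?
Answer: $\frac{13 i \sqrt{3223183}}{34} \approx 686.45 i$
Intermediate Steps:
$b = \frac{1}{68} \approx 0.014706$
$\sqrt{-471203 + \left(185 b - 9\right)} = \sqrt{-471203 + \left(185 \cdot \frac{1}{68} - 9\right)} = \sqrt{-471203 + \left(\frac{185}{68} - 9\right)} = \sqrt{-471203 - \frac{427}{68}} = \sqrt{- \frac{32042231}{68}} = \frac{13 i \sqrt{3223183}}{34}$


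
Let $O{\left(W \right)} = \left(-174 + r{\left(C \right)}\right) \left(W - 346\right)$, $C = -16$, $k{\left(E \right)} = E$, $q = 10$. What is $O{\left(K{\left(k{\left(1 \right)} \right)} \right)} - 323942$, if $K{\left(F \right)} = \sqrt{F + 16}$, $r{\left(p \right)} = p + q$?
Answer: $-261662 - 180 \sqrt{17} \approx -2.624 \cdot 10^{5}$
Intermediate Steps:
$r{\left(p \right)} = 10 + p$ ($r{\left(p \right)} = p + 10 = 10 + p$)
$K{\left(F \right)} = \sqrt{16 + F}$
$O{\left(W \right)} = 62280 - 180 W$ ($O{\left(W \right)} = \left(-174 + \left(10 - 16\right)\right) \left(W - 346\right) = \left(-174 - 6\right) \left(-346 + W\right) = - 180 \left(-346 + W\right) = 62280 - 180 W$)
$O{\left(K{\left(k{\left(1 \right)} \right)} \right)} - 323942 = \left(62280 - 180 \sqrt{16 + 1}\right) - 323942 = \left(62280 - 180 \sqrt{17}\right) - 323942 = -261662 - 180 \sqrt{17}$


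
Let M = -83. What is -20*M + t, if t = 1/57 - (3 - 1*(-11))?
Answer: 93823/57 ≈ 1646.0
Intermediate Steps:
t = -797/57 (t = 1/57 - (3 + 11) = 1/57 - 1*14 = 1/57 - 14 = -797/57 ≈ -13.982)
-20*M + t = -20*(-83) - 797/57 = 1660 - 797/57 = 93823/57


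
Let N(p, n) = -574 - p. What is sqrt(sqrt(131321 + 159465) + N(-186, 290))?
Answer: sqrt(-388 + sqrt(290786)) ≈ 12.298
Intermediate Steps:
sqrt(sqrt(131321 + 159465) + N(-186, 290)) = sqrt(sqrt(131321 + 159465) + (-574 - 1*(-186))) = sqrt(sqrt(290786) + (-574 + 186)) = sqrt(sqrt(290786) - 388) = sqrt(-388 + sqrt(290786))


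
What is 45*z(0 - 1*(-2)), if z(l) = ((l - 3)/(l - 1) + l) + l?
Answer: 135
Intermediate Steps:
z(l) = 2*l + (-3 + l)/(-1 + l) (z(l) = ((-3 + l)/(-1 + l) + l) + l = (l + (-3 + l)/(-1 + l)) + l = 2*l + (-3 + l)/(-1 + l))
45*z(0 - 1*(-2)) = 45*((-3 - (0 - 1*(-2)) + 2*(0 - 1*(-2))**2)/(-1 + (0 - 1*(-2)))) = 45*((-3 - (0 + 2) + 2*(0 + 2)**2)/(-1 + (0 + 2))) = 45*((-3 - 1*2 + 2*2**2)/(-1 + 2)) = 45*((-3 - 2 + 2*4)/1) = 45*(1*(-3 - 2 + 8)) = 45*(1*3) = 45*3 = 135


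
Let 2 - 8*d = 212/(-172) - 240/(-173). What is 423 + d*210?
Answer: 14028123/29756 ≈ 471.44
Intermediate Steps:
d = 13727/59512 (d = ¼ - (212/(-172) - 240/(-173))/8 = ¼ - (212*(-1/172) - 240*(-1/173))/8 = ¼ - (-53/43 + 240/173)/8 = ¼ - ⅛*1151/7439 = ¼ - 1151/59512 = 13727/59512 ≈ 0.23066)
423 + d*210 = 423 + (13727/59512)*210 = 423 + 1441335/29756 = 14028123/29756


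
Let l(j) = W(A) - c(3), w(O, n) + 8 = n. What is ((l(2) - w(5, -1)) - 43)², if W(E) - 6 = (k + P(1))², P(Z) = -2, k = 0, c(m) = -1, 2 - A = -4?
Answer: 529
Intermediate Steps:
A = 6 (A = 2 - 1*(-4) = 2 + 4 = 6)
W(E) = 10 (W(E) = 6 + (0 - 2)² = 6 + (-2)² = 6 + 4 = 10)
w(O, n) = -8 + n
l(j) = 11 (l(j) = 10 - 1*(-1) = 10 + 1 = 11)
((l(2) - w(5, -1)) - 43)² = ((11 - (-8 - 1)) - 43)² = ((11 - 1*(-9)) - 43)² = ((11 + 9) - 43)² = (20 - 43)² = (-23)² = 529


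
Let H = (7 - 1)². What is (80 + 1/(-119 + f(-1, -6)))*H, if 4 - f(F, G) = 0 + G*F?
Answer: 348444/121 ≈ 2879.7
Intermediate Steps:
H = 36 (H = 6² = 36)
f(F, G) = 4 - F*G (f(F, G) = 4 - (0 + G*F) = 4 - (0 + F*G) = 4 - F*G)
(80 + 1/(-119 + f(-1, -6)))*H = (80 + 1/(-119 + (4 - 1*(-1)*(-6))))*36 = (80 + 1/(-119 + (4 - 6)))*36 = (80 + 1/(-119 - 2))*36 = (80 + 1/(-121))*36 = (80 - 1/121)*36 = (9679/121)*36 = 348444/121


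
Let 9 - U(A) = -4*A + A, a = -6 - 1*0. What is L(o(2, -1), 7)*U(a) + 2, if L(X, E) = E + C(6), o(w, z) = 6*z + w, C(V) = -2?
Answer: -43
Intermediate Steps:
a = -6 (a = -6 + 0 = -6)
U(A) = 9 + 3*A (U(A) = 9 - (-4*A + A) = 9 - (-3)*A = 9 + 3*A)
o(w, z) = w + 6*z
L(X, E) = -2 + E (L(X, E) = E - 2 = -2 + E)
L(o(2, -1), 7)*U(a) + 2 = (-2 + 7)*(9 + 3*(-6)) + 2 = 5*(9 - 18) + 2 = 5*(-9) + 2 = -45 + 2 = -43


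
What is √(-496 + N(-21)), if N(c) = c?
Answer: I*√517 ≈ 22.738*I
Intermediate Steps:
√(-496 + N(-21)) = √(-496 - 21) = √(-517) = I*√517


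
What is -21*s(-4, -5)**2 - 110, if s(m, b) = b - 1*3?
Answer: -1454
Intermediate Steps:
s(m, b) = -3 + b (s(m, b) = b - 3 = -3 + b)
-21*s(-4, -5)**2 - 110 = -21*(-3 - 5)**2 - 110 = -21*(-8)**2 - 110 = -21*64 - 110 = -1344 - 110 = -1454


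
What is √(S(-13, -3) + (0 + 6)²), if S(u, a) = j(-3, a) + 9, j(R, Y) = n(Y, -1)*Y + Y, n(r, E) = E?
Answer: 3*√5 ≈ 6.7082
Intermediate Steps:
j(R, Y) = 0 (j(R, Y) = -Y + Y = 0)
S(u, a) = 9 (S(u, a) = 0 + 9 = 9)
√(S(-13, -3) + (0 + 6)²) = √(9 + (0 + 6)²) = √(9 + 6²) = √(9 + 36) = √45 = 3*√5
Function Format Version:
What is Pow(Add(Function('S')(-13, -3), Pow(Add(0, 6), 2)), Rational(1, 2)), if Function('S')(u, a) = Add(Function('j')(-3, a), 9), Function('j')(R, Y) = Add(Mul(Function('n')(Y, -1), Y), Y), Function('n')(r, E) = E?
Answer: Mul(3, Pow(5, Rational(1, 2))) ≈ 6.7082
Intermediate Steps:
Function('j')(R, Y) = 0 (Function('j')(R, Y) = Add(Mul(-1, Y), Y) = 0)
Function('S')(u, a) = 9 (Function('S')(u, a) = Add(0, 9) = 9)
Pow(Add(Function('S')(-13, -3), Pow(Add(0, 6), 2)), Rational(1, 2)) = Pow(Add(9, Pow(Add(0, 6), 2)), Rational(1, 2)) = Pow(Add(9, Pow(6, 2)), Rational(1, 2)) = Pow(Add(9, 36), Rational(1, 2)) = Pow(45, Rational(1, 2)) = Mul(3, Pow(5, Rational(1, 2)))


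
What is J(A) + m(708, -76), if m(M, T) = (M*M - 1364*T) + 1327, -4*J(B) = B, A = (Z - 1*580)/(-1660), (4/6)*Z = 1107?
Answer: 8051068561/13280 ≈ 6.0626e+5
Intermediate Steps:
Z = 3321/2 (Z = (3/2)*1107 = 3321/2 ≈ 1660.5)
A = -2161/3320 (A = (3321/2 - 1*580)/(-1660) = (3321/2 - 580)*(-1/1660) = (2161/2)*(-1/1660) = -2161/3320 ≈ -0.65090)
J(B) = -B/4
m(M, T) = 1327 + M² - 1364*T (m(M, T) = (M² - 1364*T) + 1327 = 1327 + M² - 1364*T)
J(A) + m(708, -76) = -¼*(-2161/3320) + (1327 + 708² - 1364*(-76)) = 2161/13280 + (1327 + 501264 + 103664) = 2161/13280 + 606255 = 8051068561/13280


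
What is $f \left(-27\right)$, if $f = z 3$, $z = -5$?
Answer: $405$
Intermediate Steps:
$f = -15$ ($f = \left(-5\right) 3 = -15$)
$f \left(-27\right) = \left(-15\right) \left(-27\right) = 405$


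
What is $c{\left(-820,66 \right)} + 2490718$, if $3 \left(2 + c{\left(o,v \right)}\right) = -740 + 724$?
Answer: $\frac{7472132}{3} \approx 2.4907 \cdot 10^{6}$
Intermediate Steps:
$c{\left(o,v \right)} = - \frac{22}{3}$ ($c{\left(o,v \right)} = -2 + \frac{-740 + 724}{3} = -2 + \frac{1}{3} \left(-16\right) = -2 - \frac{16}{3} = - \frac{22}{3}$)
$c{\left(-820,66 \right)} + 2490718 = - \frac{22}{3} + 2490718 = \frac{7472132}{3}$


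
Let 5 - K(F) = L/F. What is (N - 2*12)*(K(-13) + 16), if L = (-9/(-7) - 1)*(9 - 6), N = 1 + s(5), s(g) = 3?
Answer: -38340/91 ≈ -421.32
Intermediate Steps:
N = 4 (N = 1 + 3 = 4)
L = 6/7 (L = (-9*(-⅐) - 1)*3 = (9/7 - 1)*3 = (2/7)*3 = 6/7 ≈ 0.85714)
K(F) = 5 - 6/(7*F)
(N - 2*12)*(K(-13) + 16) = (4 - 2*12)*((5 - 6/7/(-13)) + 16) = (4 - 24)*((5 - 6/7*(-1/13)) + 16) = -20*((5 + 6/91) + 16) = -20*(461/91 + 16) = -20*1917/91 = -38340/91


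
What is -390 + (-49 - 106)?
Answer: -545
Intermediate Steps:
-390 + (-49 - 106) = -390 - 155 = -545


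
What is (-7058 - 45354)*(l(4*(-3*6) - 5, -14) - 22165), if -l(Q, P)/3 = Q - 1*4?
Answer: 1148975864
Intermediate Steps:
l(Q, P) = 12 - 3*Q (l(Q, P) = -3*(Q - 1*4) = -3*(Q - 4) = -3*(-4 + Q) = 12 - 3*Q)
(-7058 - 45354)*(l(4*(-3*6) - 5, -14) - 22165) = (-7058 - 45354)*((12 - 3*(4*(-3*6) - 5)) - 22165) = -52412*((12 - 3*(4*(-18) - 5)) - 22165) = -52412*((12 - 3*(-72 - 5)) - 22165) = -52412*((12 - 3*(-77)) - 22165) = -52412*((12 + 231) - 22165) = -52412*(243 - 22165) = -52412*(-21922) = 1148975864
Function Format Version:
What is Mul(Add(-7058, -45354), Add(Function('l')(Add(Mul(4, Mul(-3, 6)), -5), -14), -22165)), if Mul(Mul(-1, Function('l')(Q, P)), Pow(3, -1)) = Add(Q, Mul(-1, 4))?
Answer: 1148975864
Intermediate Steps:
Function('l')(Q, P) = Add(12, Mul(-3, Q)) (Function('l')(Q, P) = Mul(-3, Add(Q, Mul(-1, 4))) = Mul(-3, Add(Q, -4)) = Mul(-3, Add(-4, Q)) = Add(12, Mul(-3, Q)))
Mul(Add(-7058, -45354), Add(Function('l')(Add(Mul(4, Mul(-3, 6)), -5), -14), -22165)) = Mul(Add(-7058, -45354), Add(Add(12, Mul(-3, Add(Mul(4, Mul(-3, 6)), -5))), -22165)) = Mul(-52412, Add(Add(12, Mul(-3, Add(Mul(4, -18), -5))), -22165)) = Mul(-52412, Add(Add(12, Mul(-3, Add(-72, -5))), -22165)) = Mul(-52412, Add(Add(12, Mul(-3, -77)), -22165)) = Mul(-52412, Add(Add(12, 231), -22165)) = Mul(-52412, Add(243, -22165)) = Mul(-52412, -21922) = 1148975864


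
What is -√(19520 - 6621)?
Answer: -√12899 ≈ -113.57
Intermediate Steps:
-√(19520 - 6621) = -√12899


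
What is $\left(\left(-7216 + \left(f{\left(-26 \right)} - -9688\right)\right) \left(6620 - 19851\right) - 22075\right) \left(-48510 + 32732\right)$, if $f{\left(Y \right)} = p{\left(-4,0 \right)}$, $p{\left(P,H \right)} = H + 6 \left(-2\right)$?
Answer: $513894745630$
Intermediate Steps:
$p{\left(P,H \right)} = -12 + H$ ($p{\left(P,H \right)} = H - 12 = -12 + H$)
$f{\left(Y \right)} = -12$ ($f{\left(Y \right)} = -12 + 0 = -12$)
$\left(\left(-7216 + \left(f{\left(-26 \right)} - -9688\right)\right) \left(6620 - 19851\right) - 22075\right) \left(-48510 + 32732\right) = \left(\left(-7216 - -9676\right) \left(6620 - 19851\right) - 22075\right) \left(-48510 + 32732\right) = \left(\left(-7216 + \left(-12 + 9688\right)\right) \left(-13231\right) - 22075\right) \left(-15778\right) = \left(\left(-7216 + 9676\right) \left(-13231\right) - 22075\right) \left(-15778\right) = \left(2460 \left(-13231\right) - 22075\right) \left(-15778\right) = \left(-32548260 - 22075\right) \left(-15778\right) = \left(-32570335\right) \left(-15778\right) = 513894745630$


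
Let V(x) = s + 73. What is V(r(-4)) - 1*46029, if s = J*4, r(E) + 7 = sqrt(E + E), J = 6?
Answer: -45932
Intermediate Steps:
r(E) = -7 + sqrt(2)*sqrt(E) (r(E) = -7 + sqrt(E + E) = -7 + sqrt(2*E) = -7 + sqrt(2)*sqrt(E))
s = 24 (s = 6*4 = 24)
V(x) = 97 (V(x) = 24 + 73 = 97)
V(r(-4)) - 1*46029 = 97 - 1*46029 = 97 - 46029 = -45932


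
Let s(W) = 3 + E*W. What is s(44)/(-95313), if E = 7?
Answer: -311/95313 ≈ -0.0032629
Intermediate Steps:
s(W) = 3 + 7*W
s(44)/(-95313) = (3 + 7*44)/(-95313) = (3 + 308)*(-1/95313) = 311*(-1/95313) = -311/95313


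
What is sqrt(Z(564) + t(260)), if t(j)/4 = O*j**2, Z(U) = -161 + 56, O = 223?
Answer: sqrt(60299095) ≈ 7765.3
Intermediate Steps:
Z(U) = -105
t(j) = 892*j**2 (t(j) = 4*(223*j**2) = 892*j**2)
sqrt(Z(564) + t(260)) = sqrt(-105 + 892*260**2) = sqrt(-105 + 892*67600) = sqrt(-105 + 60299200) = sqrt(60299095)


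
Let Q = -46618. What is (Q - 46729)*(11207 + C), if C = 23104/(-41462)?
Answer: -21686446450455/20731 ≈ -1.0461e+9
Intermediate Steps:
C = -11552/20731 (C = 23104*(-1/41462) = -11552/20731 ≈ -0.55723)
(Q - 46729)*(11207 + C) = (-46618 - 46729)*(11207 - 11552/20731) = -93347*232320765/20731 = -21686446450455/20731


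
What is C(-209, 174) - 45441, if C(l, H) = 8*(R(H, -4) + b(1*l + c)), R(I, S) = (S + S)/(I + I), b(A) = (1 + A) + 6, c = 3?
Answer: -4091887/87 ≈ -47033.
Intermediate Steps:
b(A) = 7 + A
R(I, S) = S/I (R(I, S) = (2*S)/((2*I)) = (2*S)*(1/(2*I)) = S/I)
C(l, H) = 80 - 32/H + 8*l (C(l, H) = 8*(-4/H + (7 + (1*l + 3))) = 8*(-4/H + (7 + (l + 3))) = 8*(-4/H + (7 + (3 + l))) = 8*(-4/H + (10 + l)) = 8*(10 + l - 4/H) = 80 - 32/H + 8*l)
C(-209, 174) - 45441 = (80 - 32/174 + 8*(-209)) - 45441 = (80 - 32*1/174 - 1672) - 45441 = (80 - 16/87 - 1672) - 45441 = -138520/87 - 45441 = -4091887/87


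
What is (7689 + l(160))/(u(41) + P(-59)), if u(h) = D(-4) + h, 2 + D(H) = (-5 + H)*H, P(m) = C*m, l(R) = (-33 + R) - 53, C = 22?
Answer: -7763/1223 ≈ -6.3475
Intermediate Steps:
l(R) = -86 + R
P(m) = 22*m
D(H) = -2 + H*(-5 + H) (D(H) = -2 + (-5 + H)*H = -2 + H*(-5 + H))
u(h) = 34 + h (u(h) = (-2 + (-4)² - 5*(-4)) + h = (-2 + 16 + 20) + h = 34 + h)
(7689 + l(160))/(u(41) + P(-59)) = (7689 + (-86 + 160))/((34 + 41) + 22*(-59)) = (7689 + 74)/(75 - 1298) = 7763/(-1223) = 7763*(-1/1223) = -7763/1223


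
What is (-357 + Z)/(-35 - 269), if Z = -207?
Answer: 141/76 ≈ 1.8553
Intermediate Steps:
(-357 + Z)/(-35 - 269) = (-357 - 207)/(-35 - 269) = -564/(-304) = -564*(-1/304) = 141/76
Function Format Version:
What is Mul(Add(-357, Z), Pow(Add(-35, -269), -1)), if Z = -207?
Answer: Rational(141, 76) ≈ 1.8553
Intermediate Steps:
Mul(Add(-357, Z), Pow(Add(-35, -269), -1)) = Mul(Add(-357, -207), Pow(Add(-35, -269), -1)) = Mul(-564, Pow(-304, -1)) = Mul(-564, Rational(-1, 304)) = Rational(141, 76)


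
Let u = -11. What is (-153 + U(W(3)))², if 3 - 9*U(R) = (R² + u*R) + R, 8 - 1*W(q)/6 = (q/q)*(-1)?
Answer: 1562500/9 ≈ 1.7361e+5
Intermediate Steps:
W(q) = 54 (W(q) = 48 - 6*q/q*(-1) = 48 - 6*(-1) = 48 + 6 = 54)
U(R) = ⅓ - R²/9 + 10*R/9 (U(R) = ⅓ - ((R² - 11*R) + R)/9 = ⅓ - (R² - 10*R)/9 = ⅓ + (-R²/9 + 10*R/9) = ⅓ - R²/9 + 10*R/9)
(-153 + U(W(3)))² = (-153 + (⅓ - ⅑*54² + (10/9)*54))² = (-153 + (⅓ - ⅑*2916 + 60))² = (-153 + (⅓ - 324 + 60))² = (-153 - 791/3)² = (-1250/3)² = 1562500/9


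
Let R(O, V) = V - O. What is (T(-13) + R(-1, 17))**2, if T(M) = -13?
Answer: 25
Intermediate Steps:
(T(-13) + R(-1, 17))**2 = (-13 + (17 - 1*(-1)))**2 = (-13 + (17 + 1))**2 = (-13 + 18)**2 = 5**2 = 25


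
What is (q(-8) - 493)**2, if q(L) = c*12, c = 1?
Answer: 231361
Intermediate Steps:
q(L) = 12 (q(L) = 1*12 = 12)
(q(-8) - 493)**2 = (12 - 493)**2 = (-481)**2 = 231361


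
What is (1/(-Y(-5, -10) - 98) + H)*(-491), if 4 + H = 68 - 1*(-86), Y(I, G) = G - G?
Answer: -7217209/98 ≈ -73645.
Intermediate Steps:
Y(I, G) = 0
H = 150 (H = -4 + (68 - 1*(-86)) = -4 + (68 + 86) = -4 + 154 = 150)
(1/(-Y(-5, -10) - 98) + H)*(-491) = (1/(-1*0 - 98) + 150)*(-491) = (1/(0 - 98) + 150)*(-491) = (1/(-98) + 150)*(-491) = (-1/98 + 150)*(-491) = (14699/98)*(-491) = -7217209/98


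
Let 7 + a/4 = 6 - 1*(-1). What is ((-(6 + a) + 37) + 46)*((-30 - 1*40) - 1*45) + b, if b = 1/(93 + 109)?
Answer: -1788709/202 ≈ -8855.0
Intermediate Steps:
a = 0 (a = -28 + 4*(6 - 1*(-1)) = -28 + 4*(6 + 1) = -28 + 4*7 = -28 + 28 = 0)
b = 1/202 ≈ 0.0049505
((-(6 + a) + 37) + 46)*((-30 - 1*40) - 1*45) + b = ((-(6 + 0) + 37) + 46)*((-30 - 1*40) - 1*45) + 1/202 = ((-1*6 + 37) + 46)*((-30 - 40) - 45) + 1/202 = ((-6 + 37) + 46)*(-70 - 45) + 1/202 = (31 + 46)*(-115) + 1/202 = 77*(-115) + 1/202 = -8855 + 1/202 = -1788709/202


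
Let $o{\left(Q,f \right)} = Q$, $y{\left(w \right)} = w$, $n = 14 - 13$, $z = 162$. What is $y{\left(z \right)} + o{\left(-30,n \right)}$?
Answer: $132$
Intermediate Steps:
$n = 1$
$y{\left(z \right)} + o{\left(-30,n \right)} = 162 - 30 = 132$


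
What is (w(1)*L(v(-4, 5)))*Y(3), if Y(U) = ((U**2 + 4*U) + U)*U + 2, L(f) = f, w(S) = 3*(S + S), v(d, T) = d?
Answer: -1776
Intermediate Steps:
w(S) = 6*S (w(S) = 3*(2*S) = 6*S)
Y(U) = 2 + U*(U**2 + 5*U) (Y(U) = (U**2 + 5*U)*U + 2 = U*(U**2 + 5*U) + 2 = 2 + U*(U**2 + 5*U))
(w(1)*L(v(-4, 5)))*Y(3) = ((6*1)*(-4))*(2 + 3**3 + 5*3**2) = (6*(-4))*(2 + 27 + 5*9) = -24*(2 + 27 + 45) = -24*74 = -1776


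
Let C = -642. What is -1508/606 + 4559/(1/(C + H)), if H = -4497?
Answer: -7098897157/303 ≈ -2.3429e+7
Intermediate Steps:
-1508/606 + 4559/(1/(C + H)) = -1508/606 + 4559/(1/(-642 - 4497)) = -1508*1/606 + 4559/(1/(-5139)) = -754/303 + 4559/(-1/5139) = -754/303 + 4559*(-5139) = -754/303 - 23428701 = -7098897157/303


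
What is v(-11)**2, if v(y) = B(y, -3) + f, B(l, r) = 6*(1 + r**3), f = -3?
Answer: 25281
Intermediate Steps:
B(l, r) = 6 + 6*r**3
v(y) = -159 (v(y) = (6 + 6*(-3)**3) - 3 = (6 + 6*(-27)) - 3 = (6 - 162) - 3 = -156 - 3 = -159)
v(-11)**2 = (-159)**2 = 25281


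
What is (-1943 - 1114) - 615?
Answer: -3672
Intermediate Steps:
(-1943 - 1114) - 615 = -3057 - 615 = -3672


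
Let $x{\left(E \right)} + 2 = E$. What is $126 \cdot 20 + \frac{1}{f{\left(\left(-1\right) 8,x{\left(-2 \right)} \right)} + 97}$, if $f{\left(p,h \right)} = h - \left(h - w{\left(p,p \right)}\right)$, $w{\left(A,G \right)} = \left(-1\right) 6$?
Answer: $\frac{229321}{91} \approx 2520.0$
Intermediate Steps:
$w{\left(A,G \right)} = -6$
$x{\left(E \right)} = -2 + E$
$f{\left(p,h \right)} = -6$ ($f{\left(p,h \right)} = h - \left(6 + h\right) = -6$)
$126 \cdot 20 + \frac{1}{f{\left(\left(-1\right) 8,x{\left(-2 \right)} \right)} + 97} = 126 \cdot 20 + \frac{1}{-6 + 97} = 2520 + \frac{1}{91} = \frac{229321}{91}$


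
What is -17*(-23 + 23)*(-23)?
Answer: 0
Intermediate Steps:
-17*(-23 + 23)*(-23) = -17*0*(-23) = 0*(-23) = 0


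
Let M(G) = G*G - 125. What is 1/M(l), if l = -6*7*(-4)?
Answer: 1/28099 ≈ 3.5588e-5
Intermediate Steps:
l = 168 (l = -42*(-4) = 168)
M(G) = -125 + G² (M(G) = G² - 125 = -125 + G²)
1/M(l) = 1/(-125 + 168²) = 1/(-125 + 28224) = 1/28099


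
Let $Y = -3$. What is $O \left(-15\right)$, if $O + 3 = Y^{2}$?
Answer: $-90$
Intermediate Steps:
$O = 6$ ($O = -3 + \left(-3\right)^{2} = -3 + 9 = 6$)
$O \left(-15\right) = 6 \left(-15\right) = -90$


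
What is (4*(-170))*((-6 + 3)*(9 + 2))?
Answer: 22440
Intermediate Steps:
(4*(-170))*((-6 + 3)*(9 + 2)) = -(-2040)*11 = -680*(-33) = 22440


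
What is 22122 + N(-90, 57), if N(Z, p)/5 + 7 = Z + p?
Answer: 21922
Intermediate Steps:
N(Z, p) = -35 + 5*Z + 5*p (N(Z, p) = -35 + 5*(Z + p) = -35 + (5*Z + 5*p) = -35 + 5*Z + 5*p)
22122 + N(-90, 57) = 22122 + (-35 + 5*(-90) + 5*57) = 22122 + (-35 - 450 + 285) = 22122 - 200 = 21922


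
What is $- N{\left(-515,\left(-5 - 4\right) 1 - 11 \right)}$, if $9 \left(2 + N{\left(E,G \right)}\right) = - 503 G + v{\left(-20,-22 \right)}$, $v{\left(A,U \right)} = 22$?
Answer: $- \frac{10064}{9} \approx -1118.2$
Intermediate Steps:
$N{\left(E,G \right)} = \frac{4}{9} - \frac{503 G}{9}$ ($N{\left(E,G \right)} = -2 + \frac{- 503 G + 22}{9} = -2 + \frac{22 - 503 G}{9} = -2 - \left(- \frac{22}{9} + \frac{503 G}{9}\right) = \frac{4}{9} - \frac{503 G}{9}$)
$- N{\left(-515,\left(-5 - 4\right) 1 - 11 \right)} = - (\frac{4}{9} - \frac{503 \left(\left(-5 - 4\right) 1 - 11\right)}{9}) = - (\frac{4}{9} - \frac{503 \left(\left(-9\right) 1 - 11\right)}{9}) = - (\frac{4}{9} - \frac{503 \left(-9 - 11\right)}{9}) = - (\frac{4}{9} - - \frac{10060}{9}) = - (\frac{4}{9} + \frac{10060}{9}) = \left(-1\right) \frac{10064}{9} = - \frac{10064}{9}$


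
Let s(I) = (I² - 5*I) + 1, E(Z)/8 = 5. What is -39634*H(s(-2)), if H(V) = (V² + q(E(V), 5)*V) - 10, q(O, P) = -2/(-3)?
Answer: -8917650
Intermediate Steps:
E(Z) = 40 (E(Z) = 8*5 = 40)
q(O, P) = ⅔ (q(O, P) = -2*(-⅓) = ⅔)
s(I) = 1 + I² - 5*I
H(V) = -10 + V² + 2*V/3 (H(V) = (V² + 2*V/3) - 10 = -10 + V² + 2*V/3)
-39634*H(s(-2)) = -39634*(-10 + (1 + (-2)² - 5*(-2))² + 2*(1 + (-2)² - 5*(-2))/3) = -39634*(-10 + (1 + 4 + 10)² + 2*(1 + 4 + 10)/3) = -39634*(-10 + 15² + (⅔)*15) = -39634*(-10 + 225 + 10) = -39634*225 = -8917650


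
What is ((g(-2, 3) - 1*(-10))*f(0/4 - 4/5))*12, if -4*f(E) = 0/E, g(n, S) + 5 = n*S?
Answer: 0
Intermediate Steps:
g(n, S) = -5 + S*n (g(n, S) = -5 + n*S = -5 + S*n)
f(E) = 0 (f(E) = -0/E = -¼*0 = 0)
((g(-2, 3) - 1*(-10))*f(0/4 - 4/5))*12 = (((-5 + 3*(-2)) - 1*(-10))*0)*12 = (((-5 - 6) + 10)*0)*12 = ((-11 + 10)*0)*12 = -1*0*12 = 0*12 = 0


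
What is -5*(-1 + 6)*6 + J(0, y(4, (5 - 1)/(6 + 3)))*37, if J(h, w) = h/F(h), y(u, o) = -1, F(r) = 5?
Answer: -150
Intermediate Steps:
J(h, w) = h/5
-5*(-1 + 6)*6 + J(0, y(4, (5 - 1)/(6 + 3)))*37 = -5*(-1 + 6)*6 + ((⅕)*0)*37 = -25*6 + 0*37 = -5*30 + 0 = -150 + 0 = -150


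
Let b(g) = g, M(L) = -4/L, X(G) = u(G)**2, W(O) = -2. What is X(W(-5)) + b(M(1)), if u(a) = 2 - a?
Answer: 12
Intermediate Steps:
X(G) = (2 - G)**2
X(W(-5)) + b(M(1)) = (-2 - 2)**2 - 4/1 = (-4)**2 - 4*1 = 16 - 4 = 12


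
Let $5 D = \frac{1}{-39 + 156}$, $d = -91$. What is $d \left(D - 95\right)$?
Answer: $\frac{389018}{45} \approx 8644.8$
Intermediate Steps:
$D = \frac{1}{585}$ ($D = \frac{1}{5 \left(-39 + 156\right)} = \frac{1}{5 \cdot 117} = \frac{1}{5} \cdot \frac{1}{117} = \frac{1}{585} \approx 0.0017094$)
$d \left(D - 95\right) = - 91 \left(\frac{1}{585} - 95\right) = \left(-91\right) \left(- \frac{55574}{585}\right) = \frac{389018}{45}$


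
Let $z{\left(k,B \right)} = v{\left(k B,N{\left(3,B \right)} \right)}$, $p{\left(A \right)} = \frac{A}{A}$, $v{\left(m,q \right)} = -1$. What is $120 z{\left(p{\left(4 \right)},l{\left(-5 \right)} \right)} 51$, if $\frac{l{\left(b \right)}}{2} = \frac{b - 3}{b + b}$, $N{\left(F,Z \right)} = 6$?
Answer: $-6120$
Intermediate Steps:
$p{\left(A \right)} = 1$
$l{\left(b \right)} = \frac{-3 + b}{b}$ ($l{\left(b \right)} = 2 \frac{b - 3}{b + b} = 2 \frac{-3 + b}{2 b} = \frac{-3 + b}{b}$)
$z{\left(k,B \right)} = -1$
$120 z{\left(p{\left(4 \right)},l{\left(-5 \right)} \right)} 51 = 120 \left(-1\right) 51 = \left(-120\right) 51 = -6120$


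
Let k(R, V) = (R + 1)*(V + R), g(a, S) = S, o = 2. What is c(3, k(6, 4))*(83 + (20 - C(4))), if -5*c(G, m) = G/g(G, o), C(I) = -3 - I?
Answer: -33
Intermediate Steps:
k(R, V) = (1 + R)*(R + V)
c(G, m) = -G/10 (c(G, m) = -G/(5*2) = -G/10)
c(3, k(6, 4))*(83 + (20 - C(4))) = (-⅒*3)*(83 + (20 - (-3 - 1*4))) = -3*(83 + (20 - (-3 - 4)))/10 = -3*(83 + (20 - 1*(-7)))/10 = -3*(83 + (20 + 7))/10 = -3*(83 + 27)/10 = -3/10*110 = -33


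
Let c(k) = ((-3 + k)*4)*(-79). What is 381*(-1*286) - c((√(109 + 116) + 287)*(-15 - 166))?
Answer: -17383106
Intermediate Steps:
c(k) = 948 - 316*k (c(k) = (-12 + 4*k)*(-79) = 948 - 316*k)
381*(-1*286) - c((√(109 + 116) + 287)*(-15 - 166)) = 381*(-1*286) - (948 - 316*(√(109 + 116) + 287)*(-15 - 166)) = 381*(-286) - (948 - 316*(√225 + 287)*(-181)) = -108966 - (948 - 316*(15 + 287)*(-181)) = -108966 - (948 - 95432*(-181)) = -108966 - (948 - 316*(-54662)) = -108966 - (948 + 17273192) = -108966 - 1*17274140 = -108966 - 17274140 = -17383106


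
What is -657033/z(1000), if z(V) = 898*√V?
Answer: -657033*√10/89800 ≈ -23.137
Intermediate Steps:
-657033/z(1000) = -657033*√10/89800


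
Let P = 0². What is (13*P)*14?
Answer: 0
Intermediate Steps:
P = 0
(13*P)*14 = (13*0)*14 = 0*14 = 0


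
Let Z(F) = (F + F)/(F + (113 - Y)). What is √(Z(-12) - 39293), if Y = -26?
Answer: I*√633759845/127 ≈ 198.23*I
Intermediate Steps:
Z(F) = 2*F/(139 + F) (Z(F) = (F + F)/(F + (113 - 1*(-26))) = (2*F)/(F + (113 + 26)) = (2*F)/(F + 139) = (2*F)/(139 + F) = 2*F/(139 + F))
√(Z(-12) - 39293) = √(2*(-12)/(139 - 12) - 39293) = √(2*(-12)/127 - 39293) = √(2*(-12)*(1/127) - 39293) = √(-24/127 - 39293) = √(-4990235/127) = I*√633759845/127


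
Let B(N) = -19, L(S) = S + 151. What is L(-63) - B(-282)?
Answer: 107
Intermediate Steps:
L(S) = 151 + S
L(-63) - B(-282) = (151 - 63) - 1*(-19) = 88 + 19 = 107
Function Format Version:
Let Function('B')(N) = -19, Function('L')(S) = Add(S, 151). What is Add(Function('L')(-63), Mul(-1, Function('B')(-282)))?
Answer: 107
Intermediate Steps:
Function('L')(S) = Add(151, S)
Add(Function('L')(-63), Mul(-1, Function('B')(-282))) = Add(Add(151, -63), Mul(-1, -19)) = Add(88, 19) = 107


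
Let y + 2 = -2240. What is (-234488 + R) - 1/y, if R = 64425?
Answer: -381281245/2242 ≈ -1.7006e+5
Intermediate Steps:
y = -2242 (y = -2 - 2240 = -2242)
(-234488 + R) - 1/y = (-234488 + 64425) - 1/(-2242) = -170063 - 1*(-1/2242) = -170063 + 1/2242 = -381281245/2242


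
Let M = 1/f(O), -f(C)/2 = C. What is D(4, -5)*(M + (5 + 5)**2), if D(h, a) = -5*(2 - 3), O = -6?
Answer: 6005/12 ≈ 500.42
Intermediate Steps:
f(C) = -2*C
D(h, a) = 5 (D(h, a) = -5*(-1) = 5)
M = 1/12 (M = 1/(-2*(-6)) = 1/12 ≈ 0.083333)
D(4, -5)*(M + (5 + 5)**2) = 5*(1/12 + (5 + 5)**2) = 5*(1/12 + 10**2) = 5*(1/12 + 100) = 5*(1201/12) = 6005/12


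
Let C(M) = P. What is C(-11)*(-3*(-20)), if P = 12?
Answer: 720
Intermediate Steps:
C(M) = 12
C(-11)*(-3*(-20)) = 12*(-3*(-20)) = 12*60 = 720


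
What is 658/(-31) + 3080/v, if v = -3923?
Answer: -2676814/121613 ≈ -22.011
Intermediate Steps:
658/(-31) + 3080/v = 658/(-31) + 3080/(-3923) = 658*(-1/31) + 3080*(-1/3923) = -658/31 - 3080/3923 = -2676814/121613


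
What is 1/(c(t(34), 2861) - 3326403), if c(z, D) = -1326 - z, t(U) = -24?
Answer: -1/3327705 ≈ -3.0051e-7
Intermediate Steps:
1/(c(t(34), 2861) - 3326403) = 1/((-1326 - 1*(-24)) - 3326403) = 1/((-1326 + 24) - 3326403) = 1/(-1302 - 3326403) = 1/(-3327705) = -1/3327705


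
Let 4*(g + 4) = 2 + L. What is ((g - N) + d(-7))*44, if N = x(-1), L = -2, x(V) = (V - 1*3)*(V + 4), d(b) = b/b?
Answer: 396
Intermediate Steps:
d(b) = 1
x(V) = (-3 + V)*(4 + V) (x(V) = (V - 3)*(4 + V) = (-3 + V)*(4 + V))
g = -4 (g = -4 + (2 - 2)/4 = -4 + (¼)*0 = -4 + 0 = -4)
N = -12 (N = -12 - 1 + (-1)² = -12 - 1 + 1 = -12)
((g - N) + d(-7))*44 = ((-4 - 1*(-12)) + 1)*44 = ((-4 + 12) + 1)*44 = (8 + 1)*44 = 9*44 = 396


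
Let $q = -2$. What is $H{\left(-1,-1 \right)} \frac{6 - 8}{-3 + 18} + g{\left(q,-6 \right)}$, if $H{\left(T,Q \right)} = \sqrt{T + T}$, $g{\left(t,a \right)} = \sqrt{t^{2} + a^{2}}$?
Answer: $2 \sqrt{10} - \frac{2 i \sqrt{2}}{15} \approx 6.3246 - 0.18856 i$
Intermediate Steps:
$g{\left(t,a \right)} = \sqrt{a^{2} + t^{2}}$
$H{\left(T,Q \right)} = \sqrt{2} \sqrt{T}$ ($H{\left(T,Q \right)} = \sqrt{2 T} = \sqrt{2} \sqrt{T}$)
$H{\left(-1,-1 \right)} \frac{6 - 8}{-3 + 18} + g{\left(q,-6 \right)} = \sqrt{2} \sqrt{-1} \frac{6 - 8}{-3 + 18} + \sqrt{\left(-6\right)^{2} + \left(-2\right)^{2}} = \sqrt{2} i \left(- \frac{2}{15}\right) + \sqrt{36 + 4} = i \sqrt{2} \left(\left(-2\right) \frac{1}{15}\right) + \sqrt{40} = i \sqrt{2} \left(- \frac{2}{15}\right) + 2 \sqrt{10} = - \frac{2 i \sqrt{2}}{15} + 2 \sqrt{10} = 2 \sqrt{10} - \frac{2 i \sqrt{2}}{15}$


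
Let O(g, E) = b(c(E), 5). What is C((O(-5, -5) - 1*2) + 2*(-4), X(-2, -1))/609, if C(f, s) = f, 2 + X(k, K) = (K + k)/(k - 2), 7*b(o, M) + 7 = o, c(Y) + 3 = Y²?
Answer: -55/4263 ≈ -0.012902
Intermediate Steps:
c(Y) = -3 + Y²
b(o, M) = -1 + o/7
O(g, E) = -10/7 + E²/7 (O(g, E) = -1 + (-3 + E²)/7 = -1 + (-3/7 + E²/7) = -10/7 + E²/7)
X(k, K) = -2 + (K + k)/(-2 + k) (X(k, K) = -2 + (K + k)/(k - 2) = -2 + (K + k)/(-2 + k))
C((O(-5, -5) - 1*2) + 2*(-4), X(-2, -1))/609 = (((-10/7 + (⅐)*(-5)²) - 1*2) + 2*(-4))/609 = (((-10/7 + (⅐)*25) - 2) - 8)*(1/609) = (((-10/7 + 25/7) - 2) - 8)*(1/609) = ((15/7 - 2) - 8)*(1/609) = (⅐ - 8)*(1/609) = -55/7*1/609 = -55/4263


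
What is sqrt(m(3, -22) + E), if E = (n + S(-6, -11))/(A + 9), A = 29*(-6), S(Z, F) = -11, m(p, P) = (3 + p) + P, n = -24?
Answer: I*sqrt(17193)/33 ≈ 3.9734*I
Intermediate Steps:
m(p, P) = 3 + P + p
A = -174
E = 7/33 (E = (-24 - 11)/(-174 + 9) = -35/(-165) = -35*(-1/165) = 7/33 ≈ 0.21212)
sqrt(m(3, -22) + E) = sqrt((3 - 22 + 3) + 7/33) = sqrt(-16 + 7/33) = sqrt(-521/33) = I*sqrt(17193)/33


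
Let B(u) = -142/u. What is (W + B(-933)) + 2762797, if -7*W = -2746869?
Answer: 20606656978/6531 ≈ 3.1552e+6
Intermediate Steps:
W = 2746869/7 (W = -1/7*(-2746869) = 2746869/7 ≈ 3.9241e+5)
(W + B(-933)) + 2762797 = (2746869/7 - 142/(-933)) + 2762797 = (2746869/7 - 142*(-1/933)) + 2762797 = (2746869/7 + 142/933) + 2762797 = 2562829771/6531 + 2762797 = 20606656978/6531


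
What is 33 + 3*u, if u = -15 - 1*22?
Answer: -78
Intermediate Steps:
u = -37 (u = -15 - 22 = -37)
33 + 3*u = 33 + 3*(-37) = 33 - 111 = -78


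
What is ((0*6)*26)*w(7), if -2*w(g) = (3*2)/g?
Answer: 0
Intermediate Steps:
w(g) = -3/g (w(g) = -3*2/(2*g) = -3/g)
((0*6)*26)*w(7) = ((0*6)*26)*(-3/7) = (0*26)*(-3*⅐) = 0*(-3/7) = 0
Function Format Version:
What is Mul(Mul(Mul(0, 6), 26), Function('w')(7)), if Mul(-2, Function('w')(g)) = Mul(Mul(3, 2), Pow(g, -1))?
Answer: 0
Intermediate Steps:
Function('w')(g) = Mul(-3, Pow(g, -1)) (Function('w')(g) = Mul(Rational(-1, 2), Mul(Mul(3, 2), Pow(g, -1))) = Mul(Rational(-1, 2), Mul(6, Pow(g, -1))) = Mul(-3, Pow(g, -1)))
Mul(Mul(Mul(0, 6), 26), Function('w')(7)) = Mul(Mul(Mul(0, 6), 26), Mul(-3, Pow(7, -1))) = Mul(Mul(0, 26), Mul(-3, Rational(1, 7))) = Mul(0, Rational(-3, 7)) = 0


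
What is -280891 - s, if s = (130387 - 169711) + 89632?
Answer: -331199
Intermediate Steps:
s = 50308 (s = -39324 + 89632 = 50308)
-280891 - s = -280891 - 1*50308 = -280891 - 50308 = -331199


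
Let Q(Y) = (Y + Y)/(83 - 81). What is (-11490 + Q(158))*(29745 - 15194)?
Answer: -164891932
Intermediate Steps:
Q(Y) = Y (Q(Y) = (2*Y)/2 = (2*Y)*(½) = Y)
(-11490 + Q(158))*(29745 - 15194) = (-11490 + 158)*(29745 - 15194) = -11332*14551 = -164891932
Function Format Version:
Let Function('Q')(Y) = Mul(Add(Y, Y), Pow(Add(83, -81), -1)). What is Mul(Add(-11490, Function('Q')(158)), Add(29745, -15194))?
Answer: -164891932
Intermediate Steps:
Function('Q')(Y) = Y (Function('Q')(Y) = Mul(Mul(2, Y), Pow(2, -1)) = Mul(Mul(2, Y), Rational(1, 2)) = Y)
Mul(Add(-11490, Function('Q')(158)), Add(29745, -15194)) = Mul(Add(-11490, 158), Add(29745, -15194)) = Mul(-11332, 14551) = -164891932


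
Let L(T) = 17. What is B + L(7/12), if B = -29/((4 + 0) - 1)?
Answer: 22/3 ≈ 7.3333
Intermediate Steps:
B = -29/3 (B = -29/(4 - 1) = -29/3 ≈ -9.6667)
B + L(7/12) = -29/3 + 17 = 22/3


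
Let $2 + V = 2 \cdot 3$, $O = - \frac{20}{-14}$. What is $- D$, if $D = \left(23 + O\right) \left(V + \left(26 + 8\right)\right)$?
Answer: $- \frac{6498}{7} \approx -928.29$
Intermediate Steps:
$O = \frac{10}{7}$ ($O = \left(-20\right) \left(- \frac{1}{14}\right) = \frac{10}{7} \approx 1.4286$)
$V = 4$ ($V = -2 + 2 \cdot 3 = -2 + 6 = 4$)
$D = \frac{6498}{7}$ ($D = \left(23 + \frac{10}{7}\right) \left(4 + \left(26 + 8\right)\right) = \frac{171 \left(4 + 34\right)}{7} = \frac{171}{7} \cdot 38 = \frac{6498}{7} \approx 928.29$)
$- D = \left(-1\right) \frac{6498}{7} = - \frac{6498}{7}$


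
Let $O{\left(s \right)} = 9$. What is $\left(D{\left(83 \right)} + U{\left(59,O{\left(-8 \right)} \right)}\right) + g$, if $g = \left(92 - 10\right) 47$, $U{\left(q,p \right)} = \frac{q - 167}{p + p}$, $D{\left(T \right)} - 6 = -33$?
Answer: $3821$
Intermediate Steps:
$D{\left(T \right)} = -27$ ($D{\left(T \right)} = 6 - 33 = -27$)
$U{\left(q,p \right)} = \frac{-167 + q}{2 p}$
$g = 3854$ ($g = 82 \cdot 47 = 3854$)
$\left(D{\left(83 \right)} + U{\left(59,O{\left(-8 \right)} \right)}\right) + g = \left(-27 + \frac{-167 + 59}{2 \cdot 9}\right) + 3854 = \left(-27 + \frac{1}{2} \cdot \frac{1}{9} \left(-108\right)\right) + 3854 = \left(-27 - 6\right) + 3854 = -33 + 3854 = 3821$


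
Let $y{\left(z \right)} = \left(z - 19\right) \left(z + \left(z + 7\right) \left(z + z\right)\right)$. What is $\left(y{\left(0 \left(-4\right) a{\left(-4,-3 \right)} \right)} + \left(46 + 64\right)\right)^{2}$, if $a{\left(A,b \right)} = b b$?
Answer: $12100$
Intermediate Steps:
$a{\left(A,b \right)} = b^{2}$
$y{\left(z \right)} = \left(-19 + z\right) \left(z + 2 z \left(7 + z\right)\right)$ ($y{\left(z \right)} = \left(-19 + z\right) \left(z + \left(7 + z\right) 2 z\right) = \left(-19 + z\right) \left(z + 2 z \left(7 + z\right)\right)$)
$\left(y{\left(0 \left(-4\right) a{\left(-4,-3 \right)} \right)} + \left(46 + 64\right)\right)^{2} = \left(0 \left(-4\right) \left(-3\right)^{2} \left(-285 - 23 \cdot 0 \left(-4\right) \left(-3\right)^{2} + 2 \left(0 \left(-4\right) \left(-3\right)^{2}\right)^{2}\right) + \left(46 + 64\right)\right)^{2} = \left(0 \cdot 9 \left(-285 - 23 \cdot 0 \cdot 9 + 2 \left(0 \cdot 9\right)^{2}\right) + 110\right)^{2} = \left(0 \left(-285 - 0 + 2 \cdot 0^{2}\right) + 110\right)^{2} = \left(0 \left(-285 + 0 + 2 \cdot 0\right) + 110\right)^{2} = \left(0 \left(-285 + 0 + 0\right) + 110\right)^{2} = \left(0 \left(-285\right) + 110\right)^{2} = \left(0 + 110\right)^{2} = 110^{2} = 12100$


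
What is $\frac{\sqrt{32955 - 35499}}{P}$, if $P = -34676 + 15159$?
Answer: $- \frac{4 i \sqrt{159}}{19517} \approx - 0.0025843 i$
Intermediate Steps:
$P = -19517$
$\frac{\sqrt{32955 - 35499}}{P} = \frac{\sqrt{32955 - 35499}}{-19517} = \sqrt{-2544} \left(- \frac{1}{19517}\right) = 4 i \sqrt{159} \left(- \frac{1}{19517}\right) = - \frac{4 i \sqrt{159}}{19517}$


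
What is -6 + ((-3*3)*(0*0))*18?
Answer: -6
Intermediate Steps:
-6 + ((-3*3)*(0*0))*18 = -6 - 9*0*18 = -6 + 0*18 = -6 + 0 = -6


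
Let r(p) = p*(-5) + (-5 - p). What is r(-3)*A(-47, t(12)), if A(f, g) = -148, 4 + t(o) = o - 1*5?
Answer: -1924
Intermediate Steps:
t(o) = -9 + o (t(o) = -4 + (o - 1*5) = -4 + (o - 5) = -4 + (-5 + o) = -9 + o)
r(p) = -5 - 6*p (r(p) = -5*p + (-5 - p) = -5 - 6*p)
r(-3)*A(-47, t(12)) = (-5 - 6*(-3))*(-148) = (-5 + 18)*(-148) = 13*(-148) = -1924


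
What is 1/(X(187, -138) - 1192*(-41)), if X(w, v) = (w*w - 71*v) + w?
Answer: 1/93826 ≈ 1.0658e-5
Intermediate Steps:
X(w, v) = w + w² - 71*v (X(w, v) = (w² - 71*v) + w = w + w² - 71*v)
1/(X(187, -138) - 1192*(-41)) = 1/((187 + 187² - 71*(-138)) - 1192*(-41)) = 1/((187 + 34969 + 9798) + 48872) = 1/(44954 + 48872) = 1/93826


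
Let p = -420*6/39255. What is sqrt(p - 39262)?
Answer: I*sqrt(268893667174)/2617 ≈ 198.15*I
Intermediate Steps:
p = -168/2617 (p = -2520*1/39255 = -168/2617 ≈ -0.064196)
sqrt(p - 39262) = sqrt(-168/2617 - 39262) = sqrt(-102748822/2617) = I*sqrt(268893667174)/2617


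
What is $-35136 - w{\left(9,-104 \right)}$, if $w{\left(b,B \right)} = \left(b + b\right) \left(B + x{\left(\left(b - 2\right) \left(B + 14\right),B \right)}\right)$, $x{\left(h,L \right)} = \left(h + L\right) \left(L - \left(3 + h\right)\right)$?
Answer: $6876612$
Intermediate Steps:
$x{\left(h,L \right)} = \left(L + h\right) \left(-3 + L - h\right)$
$w{\left(b,B \right)} = 2 b \left(B^{2} - 2 B - \left(-2 + b\right)^{2} \left(14 + B\right)^{2} - 3 \left(-2 + b\right) \left(14 + B\right)\right)$ ($w{\left(b,B \right)} = \left(b + b\right) \left(B - \left(\left(\left(b - 2\right) \left(B + 14\right)\right)^{2} - B^{2} + 3 B + 3 \left(b - 2\right) \left(B + 14\right)\right)\right) = 2 b \left(B - \left(\left(\left(-2 + b\right) \left(14 + B\right)\right)^{2} - B^{2} + 3 B + 3 \left(-2 + b\right) \left(14 + B\right)\right)\right) = 2 b \left(B - \left(- B^{2} + 3 B + \left(-2 + b\right)^{2} \left(14 + B\right)^{2} + 3 \left(-2 + b\right) \left(14 + B\right)\right)\right) = 2 b \left(B^{2} - 2 B - \left(-2 + b\right)^{2} \left(14 + B\right)^{2} - 3 \left(-2 + b\right) \left(14 + B\right)\right)$)
$-35136 - w{\left(9,-104 \right)} = -35136 - 2 \cdot 9 \left(84 + \left(-104\right)^{2} - \left(-28 - -208 + 14 \cdot 9 - 936\right)^{2} - 378 + 4 \left(-104\right) - \left(-312\right) 9\right) = -35136 - 2 \cdot 9 \left(84 + 10816 - \left(-28 + 208 + 126 - 936\right)^{2} - 378 - 416 + 2808\right) = -35136 - 2 \cdot 9 \left(84 + 10816 - \left(-630\right)^{2} - 378 - 416 + 2808\right) = -35136 - 2 \cdot 9 \left(84 + 10816 - 396900 - 378 - 416 + 2808\right) = -35136 - 2 \cdot 9 \left(-383986\right) = -35136 - -6911748 = -35136 + 6911748 = 6876612$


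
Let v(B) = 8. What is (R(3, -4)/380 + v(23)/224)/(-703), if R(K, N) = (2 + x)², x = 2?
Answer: -207/1869980 ≈ -0.00011070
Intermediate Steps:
R(K, N) = 16 (R(K, N) = (2 + 2)² = 4² = 16)
(R(3, -4)/380 + v(23)/224)/(-703) = (16/380 + 8/224)/(-703) = (16*(1/380) + 8*(1/224))*(-1/703) = (4/95 + 1/28)*(-1/703) = (207/2660)*(-1/703) = -207/1869980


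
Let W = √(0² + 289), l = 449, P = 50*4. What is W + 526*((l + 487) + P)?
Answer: 597553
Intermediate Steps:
P = 200
W = 17 (W = √(0 + 289) = √289 = 17)
W + 526*((l + 487) + P) = 17 + 526*((449 + 487) + 200) = 17 + 526*(936 + 200) = 17 + 526*1136 = 17 + 597536 = 597553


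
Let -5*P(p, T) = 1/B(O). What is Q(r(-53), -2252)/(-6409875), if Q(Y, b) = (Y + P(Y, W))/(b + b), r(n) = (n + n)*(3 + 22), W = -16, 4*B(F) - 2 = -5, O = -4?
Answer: -19873/216525577500 ≈ -9.1781e-8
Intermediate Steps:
B(F) = -3/4 (B(F) = 1/2 + (1/4)*(-5) = 1/2 - 5/4 = -3/4)
P(p, T) = 4/15 (P(p, T) = -1/(5*(-3/4)) = -1/5*(-4/3) = 4/15)
r(n) = 50*n (r(n) = (2*n)*25 = 50*n)
Q(Y, b) = (4/15 + Y)/(2*b) (Q(Y, b) = (Y + 4/15)/(b + b) = (4/15 + Y)/((2*b)) = (4/15 + Y)*(1/(2*b)) = (4/15 + Y)/(2*b))
Q(r(-53), -2252)/(-6409875) = ((1/30)*(4 + 15*(50*(-53)))/(-2252))/(-6409875) = ((1/30)*(-1/2252)*(4 + 15*(-2650)))*(-1/6409875) = ((1/30)*(-1/2252)*(4 - 39750))*(-1/6409875) = ((1/30)*(-1/2252)*(-39746))*(-1/6409875) = (19873/33780)*(-1/6409875) = -19873/216525577500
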